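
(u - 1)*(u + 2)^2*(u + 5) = u^4 + 8*u^3 + 15*u^2 - 4*u - 20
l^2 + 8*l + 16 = (l + 4)^2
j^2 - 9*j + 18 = (j - 6)*(j - 3)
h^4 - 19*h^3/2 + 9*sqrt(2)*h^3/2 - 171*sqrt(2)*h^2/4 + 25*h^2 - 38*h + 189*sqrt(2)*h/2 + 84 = (h - 6)*(h - 7/2)*(h + sqrt(2)/2)*(h + 4*sqrt(2))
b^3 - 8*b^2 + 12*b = b*(b - 6)*(b - 2)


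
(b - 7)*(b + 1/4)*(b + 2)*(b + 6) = b^4 + 5*b^3/4 - 175*b^2/4 - 95*b - 21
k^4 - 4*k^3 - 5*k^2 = k^2*(k - 5)*(k + 1)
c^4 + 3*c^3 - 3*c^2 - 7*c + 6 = (c - 1)^2*(c + 2)*(c + 3)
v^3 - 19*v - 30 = (v - 5)*(v + 2)*(v + 3)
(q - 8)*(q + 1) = q^2 - 7*q - 8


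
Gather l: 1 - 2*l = 1 - 2*l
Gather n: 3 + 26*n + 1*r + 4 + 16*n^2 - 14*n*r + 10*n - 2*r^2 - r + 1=16*n^2 + n*(36 - 14*r) - 2*r^2 + 8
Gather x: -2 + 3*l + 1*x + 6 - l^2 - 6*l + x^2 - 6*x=-l^2 - 3*l + x^2 - 5*x + 4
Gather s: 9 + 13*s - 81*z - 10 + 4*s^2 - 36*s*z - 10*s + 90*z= 4*s^2 + s*(3 - 36*z) + 9*z - 1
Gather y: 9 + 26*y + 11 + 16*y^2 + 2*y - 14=16*y^2 + 28*y + 6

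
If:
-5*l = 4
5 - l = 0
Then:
No Solution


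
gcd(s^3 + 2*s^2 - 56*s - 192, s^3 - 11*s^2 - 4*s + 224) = s^2 - 4*s - 32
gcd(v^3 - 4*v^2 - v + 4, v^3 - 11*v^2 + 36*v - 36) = 1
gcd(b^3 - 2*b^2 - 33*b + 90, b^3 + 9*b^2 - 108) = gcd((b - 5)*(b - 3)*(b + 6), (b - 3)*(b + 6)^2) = b^2 + 3*b - 18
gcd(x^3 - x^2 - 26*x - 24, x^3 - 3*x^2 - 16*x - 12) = x^2 - 5*x - 6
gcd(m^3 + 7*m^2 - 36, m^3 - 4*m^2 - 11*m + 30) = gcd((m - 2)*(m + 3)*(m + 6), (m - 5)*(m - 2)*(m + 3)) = m^2 + m - 6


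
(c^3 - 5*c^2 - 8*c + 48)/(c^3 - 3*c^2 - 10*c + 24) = (c - 4)/(c - 2)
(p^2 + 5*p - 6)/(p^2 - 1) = (p + 6)/(p + 1)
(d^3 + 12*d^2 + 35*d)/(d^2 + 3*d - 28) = d*(d + 5)/(d - 4)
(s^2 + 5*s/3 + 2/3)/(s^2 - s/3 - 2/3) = (s + 1)/(s - 1)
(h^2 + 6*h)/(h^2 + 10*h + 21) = h*(h + 6)/(h^2 + 10*h + 21)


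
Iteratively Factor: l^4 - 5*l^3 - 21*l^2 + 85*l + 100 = (l + 1)*(l^3 - 6*l^2 - 15*l + 100) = (l + 1)*(l + 4)*(l^2 - 10*l + 25) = (l - 5)*(l + 1)*(l + 4)*(l - 5)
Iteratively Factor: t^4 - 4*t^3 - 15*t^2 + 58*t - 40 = (t + 4)*(t^3 - 8*t^2 + 17*t - 10) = (t - 1)*(t + 4)*(t^2 - 7*t + 10) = (t - 2)*(t - 1)*(t + 4)*(t - 5)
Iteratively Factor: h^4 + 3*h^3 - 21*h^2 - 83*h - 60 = (h + 3)*(h^3 - 21*h - 20) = (h - 5)*(h + 3)*(h^2 + 5*h + 4) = (h - 5)*(h + 3)*(h + 4)*(h + 1)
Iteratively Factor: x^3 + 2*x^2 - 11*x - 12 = (x + 1)*(x^2 + x - 12) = (x - 3)*(x + 1)*(x + 4)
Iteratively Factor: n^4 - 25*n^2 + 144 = (n + 4)*(n^3 - 4*n^2 - 9*n + 36) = (n - 4)*(n + 4)*(n^2 - 9) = (n - 4)*(n - 3)*(n + 4)*(n + 3)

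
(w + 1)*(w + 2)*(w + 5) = w^3 + 8*w^2 + 17*w + 10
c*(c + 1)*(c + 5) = c^3 + 6*c^2 + 5*c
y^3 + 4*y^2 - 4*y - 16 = (y - 2)*(y + 2)*(y + 4)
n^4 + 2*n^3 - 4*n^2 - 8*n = n*(n - 2)*(n + 2)^2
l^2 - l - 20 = (l - 5)*(l + 4)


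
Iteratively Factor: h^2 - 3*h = (h)*(h - 3)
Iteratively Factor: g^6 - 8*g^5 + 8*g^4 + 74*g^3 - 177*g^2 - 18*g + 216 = (g + 3)*(g^5 - 11*g^4 + 41*g^3 - 49*g^2 - 30*g + 72) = (g - 2)*(g + 3)*(g^4 - 9*g^3 + 23*g^2 - 3*g - 36) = (g - 2)*(g + 1)*(g + 3)*(g^3 - 10*g^2 + 33*g - 36) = (g - 3)*(g - 2)*(g + 1)*(g + 3)*(g^2 - 7*g + 12) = (g - 4)*(g - 3)*(g - 2)*(g + 1)*(g + 3)*(g - 3)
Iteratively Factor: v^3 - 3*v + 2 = (v - 1)*(v^2 + v - 2) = (v - 1)*(v + 2)*(v - 1)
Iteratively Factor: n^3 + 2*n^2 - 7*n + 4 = (n - 1)*(n^2 + 3*n - 4) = (n - 1)^2*(n + 4)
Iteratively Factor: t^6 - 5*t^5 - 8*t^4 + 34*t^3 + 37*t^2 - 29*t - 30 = (t - 1)*(t^5 - 4*t^4 - 12*t^3 + 22*t^2 + 59*t + 30) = (t - 5)*(t - 1)*(t^4 + t^3 - 7*t^2 - 13*t - 6) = (t - 5)*(t - 3)*(t - 1)*(t^3 + 4*t^2 + 5*t + 2) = (t - 5)*(t - 3)*(t - 1)*(t + 2)*(t^2 + 2*t + 1) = (t - 5)*(t - 3)*(t - 1)*(t + 1)*(t + 2)*(t + 1)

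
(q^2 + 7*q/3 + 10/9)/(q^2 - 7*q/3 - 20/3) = (q + 2/3)/(q - 4)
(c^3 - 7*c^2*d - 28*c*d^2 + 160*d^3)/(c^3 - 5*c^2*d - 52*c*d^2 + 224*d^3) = (c + 5*d)/(c + 7*d)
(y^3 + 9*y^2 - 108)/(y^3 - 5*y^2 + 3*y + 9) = (y^2 + 12*y + 36)/(y^2 - 2*y - 3)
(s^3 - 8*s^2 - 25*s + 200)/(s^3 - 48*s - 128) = (s^2 - 25)/(s^2 + 8*s + 16)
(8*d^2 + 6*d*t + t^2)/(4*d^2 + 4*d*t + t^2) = (4*d + t)/(2*d + t)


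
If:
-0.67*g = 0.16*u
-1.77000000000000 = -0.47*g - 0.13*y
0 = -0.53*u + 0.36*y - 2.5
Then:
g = -2.62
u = 10.96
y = 23.08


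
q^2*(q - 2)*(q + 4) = q^4 + 2*q^3 - 8*q^2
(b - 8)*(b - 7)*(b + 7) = b^3 - 8*b^2 - 49*b + 392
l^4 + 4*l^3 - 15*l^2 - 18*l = l*(l - 3)*(l + 1)*(l + 6)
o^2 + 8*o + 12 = (o + 2)*(o + 6)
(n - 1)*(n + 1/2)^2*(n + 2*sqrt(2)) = n^4 + 2*sqrt(2)*n^3 - 3*n^2/4 - 3*sqrt(2)*n/2 - n/4 - sqrt(2)/2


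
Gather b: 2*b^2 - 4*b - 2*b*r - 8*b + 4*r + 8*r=2*b^2 + b*(-2*r - 12) + 12*r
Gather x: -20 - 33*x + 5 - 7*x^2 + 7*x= -7*x^2 - 26*x - 15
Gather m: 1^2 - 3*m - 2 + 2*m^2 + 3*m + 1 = 2*m^2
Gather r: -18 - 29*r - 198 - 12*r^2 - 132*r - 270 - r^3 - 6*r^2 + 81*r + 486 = -r^3 - 18*r^2 - 80*r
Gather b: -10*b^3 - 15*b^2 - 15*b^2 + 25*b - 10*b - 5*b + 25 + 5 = -10*b^3 - 30*b^2 + 10*b + 30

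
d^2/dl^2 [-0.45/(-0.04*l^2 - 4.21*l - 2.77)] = (-0.00144*l^2 - 0.15156*l + 0.45*(0.08*l + 4.21)*(0.16*l + 8.42) - 0.09972)/(0.04*l^2 + 4.21*l + 2.77)^3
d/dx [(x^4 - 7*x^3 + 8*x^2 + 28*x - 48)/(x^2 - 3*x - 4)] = 2*(x^3 - 3*x - 8)/(x^2 + 2*x + 1)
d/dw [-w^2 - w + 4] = -2*w - 1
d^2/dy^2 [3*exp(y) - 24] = 3*exp(y)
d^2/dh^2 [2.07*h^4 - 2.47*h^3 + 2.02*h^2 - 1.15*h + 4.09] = 24.84*h^2 - 14.82*h + 4.04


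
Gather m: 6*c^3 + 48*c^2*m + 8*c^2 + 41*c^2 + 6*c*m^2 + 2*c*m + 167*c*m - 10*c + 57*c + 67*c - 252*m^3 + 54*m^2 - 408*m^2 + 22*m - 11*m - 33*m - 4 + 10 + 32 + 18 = 6*c^3 + 49*c^2 + 114*c - 252*m^3 + m^2*(6*c - 354) + m*(48*c^2 + 169*c - 22) + 56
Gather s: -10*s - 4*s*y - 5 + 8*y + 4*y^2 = s*(-4*y - 10) + 4*y^2 + 8*y - 5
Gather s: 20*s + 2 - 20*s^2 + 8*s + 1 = -20*s^2 + 28*s + 3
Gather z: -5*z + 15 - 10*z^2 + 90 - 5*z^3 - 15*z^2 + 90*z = -5*z^3 - 25*z^2 + 85*z + 105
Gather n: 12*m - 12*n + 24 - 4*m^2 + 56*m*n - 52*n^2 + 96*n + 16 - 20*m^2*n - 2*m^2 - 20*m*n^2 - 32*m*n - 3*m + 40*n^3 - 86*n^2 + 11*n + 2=-6*m^2 + 9*m + 40*n^3 + n^2*(-20*m - 138) + n*(-20*m^2 + 24*m + 95) + 42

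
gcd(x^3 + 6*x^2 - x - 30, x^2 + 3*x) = x + 3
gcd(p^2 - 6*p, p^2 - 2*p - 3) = 1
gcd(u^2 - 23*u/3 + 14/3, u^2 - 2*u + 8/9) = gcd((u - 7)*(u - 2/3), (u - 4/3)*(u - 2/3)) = u - 2/3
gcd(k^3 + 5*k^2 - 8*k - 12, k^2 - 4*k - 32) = 1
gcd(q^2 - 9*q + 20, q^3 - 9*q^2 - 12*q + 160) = q - 5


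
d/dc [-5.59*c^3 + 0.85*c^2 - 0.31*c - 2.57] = -16.77*c^2 + 1.7*c - 0.31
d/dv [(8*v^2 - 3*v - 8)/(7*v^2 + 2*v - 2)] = (37*v^2 + 80*v + 22)/(49*v^4 + 28*v^3 - 24*v^2 - 8*v + 4)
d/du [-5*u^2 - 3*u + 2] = -10*u - 3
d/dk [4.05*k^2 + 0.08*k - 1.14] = 8.1*k + 0.08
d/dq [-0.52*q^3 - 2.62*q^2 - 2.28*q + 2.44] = -1.56*q^2 - 5.24*q - 2.28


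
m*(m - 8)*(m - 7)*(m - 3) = m^4 - 18*m^3 + 101*m^2 - 168*m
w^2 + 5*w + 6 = (w + 2)*(w + 3)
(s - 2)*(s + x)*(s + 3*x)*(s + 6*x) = s^4 + 10*s^3*x - 2*s^3 + 27*s^2*x^2 - 20*s^2*x + 18*s*x^3 - 54*s*x^2 - 36*x^3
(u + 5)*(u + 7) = u^2 + 12*u + 35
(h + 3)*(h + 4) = h^2 + 7*h + 12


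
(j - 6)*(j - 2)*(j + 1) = j^3 - 7*j^2 + 4*j + 12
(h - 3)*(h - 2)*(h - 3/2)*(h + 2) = h^4 - 9*h^3/2 + h^2/2 + 18*h - 18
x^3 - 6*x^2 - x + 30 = (x - 5)*(x - 3)*(x + 2)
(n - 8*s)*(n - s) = n^2 - 9*n*s + 8*s^2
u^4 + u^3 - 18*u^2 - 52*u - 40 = (u - 5)*(u + 2)^3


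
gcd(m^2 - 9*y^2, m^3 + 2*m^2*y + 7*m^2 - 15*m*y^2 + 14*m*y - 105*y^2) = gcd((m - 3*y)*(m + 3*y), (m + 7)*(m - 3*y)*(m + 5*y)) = -m + 3*y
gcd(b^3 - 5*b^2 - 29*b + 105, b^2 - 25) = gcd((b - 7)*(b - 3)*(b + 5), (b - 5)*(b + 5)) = b + 5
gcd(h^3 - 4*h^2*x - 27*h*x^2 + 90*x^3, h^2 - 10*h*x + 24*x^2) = -h + 6*x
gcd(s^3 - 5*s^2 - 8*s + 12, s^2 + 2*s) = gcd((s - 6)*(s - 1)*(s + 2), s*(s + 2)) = s + 2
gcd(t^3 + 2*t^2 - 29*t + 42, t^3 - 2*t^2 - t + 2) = t - 2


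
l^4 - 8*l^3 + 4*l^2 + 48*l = l*(l - 6)*(l - 4)*(l + 2)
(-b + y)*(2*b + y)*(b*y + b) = -2*b^3*y - 2*b^3 + b^2*y^2 + b^2*y + b*y^3 + b*y^2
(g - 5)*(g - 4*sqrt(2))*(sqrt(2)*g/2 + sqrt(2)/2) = sqrt(2)*g^3/2 - 4*g^2 - 2*sqrt(2)*g^2 - 5*sqrt(2)*g/2 + 16*g + 20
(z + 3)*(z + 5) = z^2 + 8*z + 15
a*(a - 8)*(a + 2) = a^3 - 6*a^2 - 16*a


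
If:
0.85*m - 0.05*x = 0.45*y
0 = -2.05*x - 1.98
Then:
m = 0.529411764705882*y - 0.0568149210903874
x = -0.97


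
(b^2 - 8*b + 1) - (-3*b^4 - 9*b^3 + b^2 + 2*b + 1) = 3*b^4 + 9*b^3 - 10*b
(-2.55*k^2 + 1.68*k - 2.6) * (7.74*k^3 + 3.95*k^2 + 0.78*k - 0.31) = -19.737*k^5 + 2.9307*k^4 - 15.477*k^3 - 8.1691*k^2 - 2.5488*k + 0.806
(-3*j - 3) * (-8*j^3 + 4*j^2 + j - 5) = 24*j^4 + 12*j^3 - 15*j^2 + 12*j + 15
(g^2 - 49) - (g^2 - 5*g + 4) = 5*g - 53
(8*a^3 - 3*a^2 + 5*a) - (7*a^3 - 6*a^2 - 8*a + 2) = a^3 + 3*a^2 + 13*a - 2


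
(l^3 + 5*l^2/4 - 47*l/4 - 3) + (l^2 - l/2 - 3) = l^3 + 9*l^2/4 - 49*l/4 - 6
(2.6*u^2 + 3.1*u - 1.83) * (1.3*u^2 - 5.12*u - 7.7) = 3.38*u^4 - 9.282*u^3 - 38.271*u^2 - 14.5004*u + 14.091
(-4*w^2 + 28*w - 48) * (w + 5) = -4*w^3 + 8*w^2 + 92*w - 240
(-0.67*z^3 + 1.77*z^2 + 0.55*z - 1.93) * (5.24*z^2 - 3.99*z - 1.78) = -3.5108*z^5 + 11.9481*z^4 - 2.9877*z^3 - 15.4583*z^2 + 6.7217*z + 3.4354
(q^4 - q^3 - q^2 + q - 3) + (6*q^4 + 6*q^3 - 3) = 7*q^4 + 5*q^3 - q^2 + q - 6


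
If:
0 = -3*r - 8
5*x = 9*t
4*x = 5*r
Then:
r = -8/3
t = -50/27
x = -10/3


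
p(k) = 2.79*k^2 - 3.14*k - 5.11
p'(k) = 5.58*k - 3.14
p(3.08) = 11.69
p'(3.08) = 14.05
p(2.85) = 8.60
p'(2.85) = 12.76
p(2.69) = 6.63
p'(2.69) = 11.87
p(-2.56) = 21.21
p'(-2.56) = -17.42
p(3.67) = 20.94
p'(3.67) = 17.34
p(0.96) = -5.55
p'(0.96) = 2.22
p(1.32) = -4.39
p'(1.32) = 4.23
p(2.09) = 0.51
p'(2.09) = 8.52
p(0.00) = -5.11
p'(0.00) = -3.14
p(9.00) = 192.62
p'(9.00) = 47.08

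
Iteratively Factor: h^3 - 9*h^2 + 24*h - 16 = (h - 1)*(h^2 - 8*h + 16) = (h - 4)*(h - 1)*(h - 4)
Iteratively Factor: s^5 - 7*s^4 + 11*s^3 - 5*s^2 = (s - 5)*(s^4 - 2*s^3 + s^2) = (s - 5)*(s - 1)*(s^3 - s^2) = (s - 5)*(s - 1)^2*(s^2) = s*(s - 5)*(s - 1)^2*(s)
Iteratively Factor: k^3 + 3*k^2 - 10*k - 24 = (k + 2)*(k^2 + k - 12) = (k - 3)*(k + 2)*(k + 4)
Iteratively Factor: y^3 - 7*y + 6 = (y + 3)*(y^2 - 3*y + 2) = (y - 1)*(y + 3)*(y - 2)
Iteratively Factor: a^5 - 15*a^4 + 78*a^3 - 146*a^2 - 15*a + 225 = (a - 3)*(a^4 - 12*a^3 + 42*a^2 - 20*a - 75) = (a - 3)*(a + 1)*(a^3 - 13*a^2 + 55*a - 75) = (a - 3)^2*(a + 1)*(a^2 - 10*a + 25) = (a - 5)*(a - 3)^2*(a + 1)*(a - 5)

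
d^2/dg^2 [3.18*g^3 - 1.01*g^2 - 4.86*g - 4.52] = 19.08*g - 2.02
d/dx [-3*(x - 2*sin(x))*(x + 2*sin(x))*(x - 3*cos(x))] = -9*x^2*sin(x) - 9*x^2 + 12*x*sin(2*x) + 18*x*cos(x) + 9*sin(x) - 27*sin(3*x) - 6*cos(2*x) + 6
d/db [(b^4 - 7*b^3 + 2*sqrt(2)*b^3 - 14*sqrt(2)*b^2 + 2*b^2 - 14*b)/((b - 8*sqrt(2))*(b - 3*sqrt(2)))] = (2*b^5 - 31*sqrt(2)*b^4 - 7*b^4 + 104*b^3 + 154*sqrt(2)*b^3 - 686*b^2 + 266*sqrt(2)*b^2 - 1344*sqrt(2)*b + 192*b - 672)/(b^4 - 22*sqrt(2)*b^3 + 338*b^2 - 1056*sqrt(2)*b + 2304)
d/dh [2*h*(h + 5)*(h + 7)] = 6*h^2 + 48*h + 70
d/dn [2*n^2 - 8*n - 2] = 4*n - 8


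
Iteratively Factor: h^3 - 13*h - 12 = (h + 3)*(h^2 - 3*h - 4) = (h - 4)*(h + 3)*(h + 1)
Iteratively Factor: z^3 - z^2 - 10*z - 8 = (z - 4)*(z^2 + 3*z + 2) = (z - 4)*(z + 1)*(z + 2)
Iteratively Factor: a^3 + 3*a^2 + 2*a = (a + 1)*(a^2 + 2*a) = a*(a + 1)*(a + 2)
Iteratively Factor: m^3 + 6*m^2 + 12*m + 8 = (m + 2)*(m^2 + 4*m + 4) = (m + 2)^2*(m + 2)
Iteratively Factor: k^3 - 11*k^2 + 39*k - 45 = (k - 3)*(k^2 - 8*k + 15) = (k - 3)^2*(k - 5)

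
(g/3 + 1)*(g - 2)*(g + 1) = g^3/3 + 2*g^2/3 - 5*g/3 - 2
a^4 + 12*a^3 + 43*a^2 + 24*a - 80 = (a - 1)*(a + 4)^2*(a + 5)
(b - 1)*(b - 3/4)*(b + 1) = b^3 - 3*b^2/4 - b + 3/4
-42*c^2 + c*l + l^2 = (-6*c + l)*(7*c + l)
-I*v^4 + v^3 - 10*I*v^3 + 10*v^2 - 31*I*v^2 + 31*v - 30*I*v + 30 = (v + 2)*(v + 3)*(v + 5)*(-I*v + 1)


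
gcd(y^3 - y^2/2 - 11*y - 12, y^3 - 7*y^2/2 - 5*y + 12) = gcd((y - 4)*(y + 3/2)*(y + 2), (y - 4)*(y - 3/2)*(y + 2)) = y^2 - 2*y - 8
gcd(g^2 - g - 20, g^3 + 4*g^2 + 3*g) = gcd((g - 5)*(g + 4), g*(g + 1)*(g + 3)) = 1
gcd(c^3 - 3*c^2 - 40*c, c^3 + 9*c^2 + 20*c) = c^2 + 5*c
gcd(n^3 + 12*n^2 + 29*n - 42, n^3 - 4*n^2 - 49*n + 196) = n + 7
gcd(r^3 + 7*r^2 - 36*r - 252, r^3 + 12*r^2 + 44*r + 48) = r + 6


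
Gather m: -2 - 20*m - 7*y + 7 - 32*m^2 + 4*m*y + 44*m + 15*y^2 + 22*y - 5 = -32*m^2 + m*(4*y + 24) + 15*y^2 + 15*y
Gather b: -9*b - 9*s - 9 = -9*b - 9*s - 9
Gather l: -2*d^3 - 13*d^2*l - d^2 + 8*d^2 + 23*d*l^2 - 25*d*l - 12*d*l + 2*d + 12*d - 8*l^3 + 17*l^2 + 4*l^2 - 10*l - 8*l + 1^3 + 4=-2*d^3 + 7*d^2 + 14*d - 8*l^3 + l^2*(23*d + 21) + l*(-13*d^2 - 37*d - 18) + 5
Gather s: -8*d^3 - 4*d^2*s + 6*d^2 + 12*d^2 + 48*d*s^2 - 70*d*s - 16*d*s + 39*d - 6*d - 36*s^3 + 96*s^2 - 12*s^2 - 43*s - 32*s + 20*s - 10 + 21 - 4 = -8*d^3 + 18*d^2 + 33*d - 36*s^3 + s^2*(48*d + 84) + s*(-4*d^2 - 86*d - 55) + 7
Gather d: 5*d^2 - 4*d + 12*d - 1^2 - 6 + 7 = 5*d^2 + 8*d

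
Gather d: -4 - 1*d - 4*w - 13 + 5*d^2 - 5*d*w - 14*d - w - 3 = 5*d^2 + d*(-5*w - 15) - 5*w - 20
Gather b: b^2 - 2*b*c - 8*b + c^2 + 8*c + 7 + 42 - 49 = b^2 + b*(-2*c - 8) + c^2 + 8*c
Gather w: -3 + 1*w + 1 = w - 2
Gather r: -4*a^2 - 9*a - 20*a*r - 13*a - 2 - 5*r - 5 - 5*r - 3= -4*a^2 - 22*a + r*(-20*a - 10) - 10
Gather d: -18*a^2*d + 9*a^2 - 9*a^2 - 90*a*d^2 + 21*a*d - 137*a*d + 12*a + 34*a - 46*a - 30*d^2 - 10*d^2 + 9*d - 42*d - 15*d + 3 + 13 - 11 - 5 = d^2*(-90*a - 40) + d*(-18*a^2 - 116*a - 48)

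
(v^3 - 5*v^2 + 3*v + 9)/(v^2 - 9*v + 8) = (v^3 - 5*v^2 + 3*v + 9)/(v^2 - 9*v + 8)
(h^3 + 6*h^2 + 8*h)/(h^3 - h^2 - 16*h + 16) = h*(h + 2)/(h^2 - 5*h + 4)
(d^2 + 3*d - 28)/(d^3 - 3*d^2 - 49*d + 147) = (d - 4)/(d^2 - 10*d + 21)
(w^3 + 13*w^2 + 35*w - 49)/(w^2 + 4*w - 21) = (w^2 + 6*w - 7)/(w - 3)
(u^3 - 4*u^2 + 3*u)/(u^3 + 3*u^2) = (u^2 - 4*u + 3)/(u*(u + 3))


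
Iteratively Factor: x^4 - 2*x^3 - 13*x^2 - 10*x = (x + 1)*(x^3 - 3*x^2 - 10*x) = x*(x + 1)*(x^2 - 3*x - 10) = x*(x + 1)*(x + 2)*(x - 5)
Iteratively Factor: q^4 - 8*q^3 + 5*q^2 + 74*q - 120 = (q - 2)*(q^3 - 6*q^2 - 7*q + 60) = (q - 2)*(q + 3)*(q^2 - 9*q + 20) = (q - 4)*(q - 2)*(q + 3)*(q - 5)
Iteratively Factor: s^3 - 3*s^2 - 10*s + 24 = (s - 2)*(s^2 - s - 12) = (s - 2)*(s + 3)*(s - 4)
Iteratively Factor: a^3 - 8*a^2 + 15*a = (a)*(a^2 - 8*a + 15) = a*(a - 5)*(a - 3)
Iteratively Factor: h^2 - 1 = (h - 1)*(h + 1)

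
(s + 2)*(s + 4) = s^2 + 6*s + 8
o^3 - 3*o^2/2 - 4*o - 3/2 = (o - 3)*(o + 1/2)*(o + 1)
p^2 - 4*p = p*(p - 4)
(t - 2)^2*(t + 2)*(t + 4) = t^4 + 2*t^3 - 12*t^2 - 8*t + 32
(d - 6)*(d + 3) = d^2 - 3*d - 18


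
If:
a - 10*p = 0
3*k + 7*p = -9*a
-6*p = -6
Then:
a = 10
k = -97/3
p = 1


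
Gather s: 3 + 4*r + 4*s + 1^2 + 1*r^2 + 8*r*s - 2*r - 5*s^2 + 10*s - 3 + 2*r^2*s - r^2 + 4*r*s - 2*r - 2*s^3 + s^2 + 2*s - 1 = -2*s^3 - 4*s^2 + s*(2*r^2 + 12*r + 16)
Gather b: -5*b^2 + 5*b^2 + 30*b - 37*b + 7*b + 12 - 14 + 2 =0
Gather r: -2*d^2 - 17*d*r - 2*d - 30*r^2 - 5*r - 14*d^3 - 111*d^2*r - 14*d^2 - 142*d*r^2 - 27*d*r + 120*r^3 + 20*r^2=-14*d^3 - 16*d^2 - 2*d + 120*r^3 + r^2*(-142*d - 10) + r*(-111*d^2 - 44*d - 5)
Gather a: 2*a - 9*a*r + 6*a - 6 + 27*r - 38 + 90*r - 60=a*(8 - 9*r) + 117*r - 104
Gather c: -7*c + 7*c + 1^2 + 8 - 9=0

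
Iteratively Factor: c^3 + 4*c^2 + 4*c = (c + 2)*(c^2 + 2*c) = c*(c + 2)*(c + 2)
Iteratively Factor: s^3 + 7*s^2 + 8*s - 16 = (s + 4)*(s^2 + 3*s - 4) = (s + 4)^2*(s - 1)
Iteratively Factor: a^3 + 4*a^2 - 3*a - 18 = (a + 3)*(a^2 + a - 6) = (a - 2)*(a + 3)*(a + 3)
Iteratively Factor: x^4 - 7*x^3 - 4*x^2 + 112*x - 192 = (x - 3)*(x^3 - 4*x^2 - 16*x + 64) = (x - 4)*(x - 3)*(x^2 - 16) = (x - 4)^2*(x - 3)*(x + 4)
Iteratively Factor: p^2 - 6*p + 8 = (p - 2)*(p - 4)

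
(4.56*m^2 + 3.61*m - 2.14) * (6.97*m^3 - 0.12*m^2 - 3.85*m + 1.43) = 31.7832*m^5 + 24.6145*m^4 - 32.905*m^3 - 7.1209*m^2 + 13.4013*m - 3.0602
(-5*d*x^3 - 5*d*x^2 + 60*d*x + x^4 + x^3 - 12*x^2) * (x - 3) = -5*d*x^4 + 10*d*x^3 + 75*d*x^2 - 180*d*x + x^5 - 2*x^4 - 15*x^3 + 36*x^2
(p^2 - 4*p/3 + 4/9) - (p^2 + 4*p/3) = 4/9 - 8*p/3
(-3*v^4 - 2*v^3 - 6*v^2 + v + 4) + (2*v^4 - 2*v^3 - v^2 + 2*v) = -v^4 - 4*v^3 - 7*v^2 + 3*v + 4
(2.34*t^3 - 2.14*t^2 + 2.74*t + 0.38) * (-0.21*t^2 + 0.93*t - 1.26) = -0.4914*t^5 + 2.6256*t^4 - 5.514*t^3 + 5.1648*t^2 - 3.099*t - 0.4788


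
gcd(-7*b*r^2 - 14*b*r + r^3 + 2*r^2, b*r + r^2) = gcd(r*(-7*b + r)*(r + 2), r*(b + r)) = r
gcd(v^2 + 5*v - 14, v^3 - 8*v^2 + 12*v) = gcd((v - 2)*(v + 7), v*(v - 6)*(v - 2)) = v - 2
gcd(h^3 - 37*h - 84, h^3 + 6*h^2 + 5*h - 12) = h^2 + 7*h + 12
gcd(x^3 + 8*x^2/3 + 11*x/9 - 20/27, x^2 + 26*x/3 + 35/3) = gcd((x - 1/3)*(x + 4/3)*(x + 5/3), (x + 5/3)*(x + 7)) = x + 5/3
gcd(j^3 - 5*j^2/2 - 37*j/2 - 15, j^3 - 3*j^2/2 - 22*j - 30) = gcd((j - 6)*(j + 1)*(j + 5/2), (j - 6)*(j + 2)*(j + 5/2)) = j^2 - 7*j/2 - 15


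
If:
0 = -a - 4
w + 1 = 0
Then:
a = -4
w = -1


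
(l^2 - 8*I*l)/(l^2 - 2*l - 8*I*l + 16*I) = l/(l - 2)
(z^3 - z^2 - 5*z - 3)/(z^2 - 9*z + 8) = (z^3 - z^2 - 5*z - 3)/(z^2 - 9*z + 8)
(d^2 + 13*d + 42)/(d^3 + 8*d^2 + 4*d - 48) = (d + 7)/(d^2 + 2*d - 8)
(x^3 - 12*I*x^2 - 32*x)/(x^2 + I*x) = (x^2 - 12*I*x - 32)/(x + I)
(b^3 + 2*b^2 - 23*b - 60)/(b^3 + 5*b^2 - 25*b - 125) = (b^2 + 7*b + 12)/(b^2 + 10*b + 25)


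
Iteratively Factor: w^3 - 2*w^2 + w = (w - 1)*(w^2 - w) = (w - 1)^2*(w)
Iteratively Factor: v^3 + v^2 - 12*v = (v - 3)*(v^2 + 4*v) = v*(v - 3)*(v + 4)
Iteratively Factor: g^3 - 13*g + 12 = (g - 1)*(g^2 + g - 12) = (g - 1)*(g + 4)*(g - 3)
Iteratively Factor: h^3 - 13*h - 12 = (h - 4)*(h^2 + 4*h + 3) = (h - 4)*(h + 1)*(h + 3)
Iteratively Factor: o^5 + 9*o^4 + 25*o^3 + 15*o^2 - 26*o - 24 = (o + 3)*(o^4 + 6*o^3 + 7*o^2 - 6*o - 8) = (o + 2)*(o + 3)*(o^3 + 4*o^2 - o - 4) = (o + 2)*(o + 3)*(o + 4)*(o^2 - 1) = (o - 1)*(o + 2)*(o + 3)*(o + 4)*(o + 1)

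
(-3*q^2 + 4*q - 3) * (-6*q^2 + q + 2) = 18*q^4 - 27*q^3 + 16*q^2 + 5*q - 6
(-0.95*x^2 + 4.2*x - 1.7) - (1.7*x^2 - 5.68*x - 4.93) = -2.65*x^2 + 9.88*x + 3.23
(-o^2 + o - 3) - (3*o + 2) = -o^2 - 2*o - 5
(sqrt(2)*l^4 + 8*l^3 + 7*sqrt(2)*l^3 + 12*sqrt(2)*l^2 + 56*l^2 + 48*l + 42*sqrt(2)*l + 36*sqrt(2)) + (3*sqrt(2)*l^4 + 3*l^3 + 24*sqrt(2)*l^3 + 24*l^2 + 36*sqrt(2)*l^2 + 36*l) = 4*sqrt(2)*l^4 + 11*l^3 + 31*sqrt(2)*l^3 + 48*sqrt(2)*l^2 + 80*l^2 + 42*sqrt(2)*l + 84*l + 36*sqrt(2)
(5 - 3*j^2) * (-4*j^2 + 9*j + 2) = 12*j^4 - 27*j^3 - 26*j^2 + 45*j + 10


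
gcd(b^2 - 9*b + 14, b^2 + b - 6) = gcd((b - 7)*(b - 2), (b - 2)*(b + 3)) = b - 2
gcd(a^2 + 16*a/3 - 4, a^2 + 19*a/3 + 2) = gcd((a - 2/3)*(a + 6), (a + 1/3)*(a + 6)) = a + 6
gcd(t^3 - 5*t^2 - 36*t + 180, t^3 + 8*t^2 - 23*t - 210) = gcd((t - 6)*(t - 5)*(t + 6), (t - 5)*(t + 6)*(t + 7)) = t^2 + t - 30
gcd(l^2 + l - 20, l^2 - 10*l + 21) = 1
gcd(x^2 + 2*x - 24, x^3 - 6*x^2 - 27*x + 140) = x - 4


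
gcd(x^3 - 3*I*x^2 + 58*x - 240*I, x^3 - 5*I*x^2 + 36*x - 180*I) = x^2 - 11*I*x - 30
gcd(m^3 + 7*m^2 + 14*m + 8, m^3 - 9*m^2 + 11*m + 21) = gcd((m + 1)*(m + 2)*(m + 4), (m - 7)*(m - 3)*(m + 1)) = m + 1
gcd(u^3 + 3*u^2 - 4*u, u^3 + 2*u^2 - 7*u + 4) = u^2 + 3*u - 4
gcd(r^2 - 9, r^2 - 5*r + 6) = r - 3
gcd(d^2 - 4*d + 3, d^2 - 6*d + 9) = d - 3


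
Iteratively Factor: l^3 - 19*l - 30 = (l + 2)*(l^2 - 2*l - 15) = (l + 2)*(l + 3)*(l - 5)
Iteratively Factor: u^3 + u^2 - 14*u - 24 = (u + 2)*(u^2 - u - 12) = (u - 4)*(u + 2)*(u + 3)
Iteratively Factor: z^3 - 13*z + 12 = (z - 3)*(z^2 + 3*z - 4) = (z - 3)*(z + 4)*(z - 1)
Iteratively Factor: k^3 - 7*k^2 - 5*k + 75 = (k - 5)*(k^2 - 2*k - 15) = (k - 5)*(k + 3)*(k - 5)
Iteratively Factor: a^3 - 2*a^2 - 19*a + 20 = (a - 1)*(a^2 - a - 20) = (a - 5)*(a - 1)*(a + 4)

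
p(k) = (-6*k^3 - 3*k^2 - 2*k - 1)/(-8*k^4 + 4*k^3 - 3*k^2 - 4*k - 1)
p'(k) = (-18*k^2 - 6*k - 2)/(-8*k^4 + 4*k^3 - 3*k^2 - 4*k - 1) + (-6*k^3 - 3*k^2 - 2*k - 1)*(32*k^3 - 12*k^2 + 6*k + 4)/(-8*k^4 + 4*k^3 - 3*k^2 - 4*k - 1)^2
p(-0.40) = 0.87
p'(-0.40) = 13.31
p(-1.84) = -0.25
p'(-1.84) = -0.08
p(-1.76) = -0.25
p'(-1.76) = -0.08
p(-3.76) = -0.15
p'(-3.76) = -0.03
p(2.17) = 0.50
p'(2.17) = -0.28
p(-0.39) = 1.01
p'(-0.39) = 14.04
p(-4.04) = -0.15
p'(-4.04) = -0.03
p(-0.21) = 1.90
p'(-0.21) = -6.12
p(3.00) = 0.34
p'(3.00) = -0.14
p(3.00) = 0.34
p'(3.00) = -0.14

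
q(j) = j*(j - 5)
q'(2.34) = -0.32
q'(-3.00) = -11.00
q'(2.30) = -0.40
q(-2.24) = 16.22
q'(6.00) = 7.00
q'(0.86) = -3.28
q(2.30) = -6.21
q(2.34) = -6.22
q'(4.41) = 3.82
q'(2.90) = 0.80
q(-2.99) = 23.89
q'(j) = 2*j - 5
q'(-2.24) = -9.48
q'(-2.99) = -10.98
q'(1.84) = -1.32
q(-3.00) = 24.00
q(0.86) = -3.56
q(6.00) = 6.00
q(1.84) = -5.81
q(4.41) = -2.60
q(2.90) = -6.09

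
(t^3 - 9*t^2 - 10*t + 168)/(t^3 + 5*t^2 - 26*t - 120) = (t^2 - 13*t + 42)/(t^2 + t - 30)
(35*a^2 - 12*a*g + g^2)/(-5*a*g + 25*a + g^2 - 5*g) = (-7*a + g)/(g - 5)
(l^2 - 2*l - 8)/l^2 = 1 - 2/l - 8/l^2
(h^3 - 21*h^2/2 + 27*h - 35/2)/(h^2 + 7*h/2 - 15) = (h^2 - 8*h + 7)/(h + 6)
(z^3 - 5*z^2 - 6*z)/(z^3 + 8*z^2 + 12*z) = (z^2 - 5*z - 6)/(z^2 + 8*z + 12)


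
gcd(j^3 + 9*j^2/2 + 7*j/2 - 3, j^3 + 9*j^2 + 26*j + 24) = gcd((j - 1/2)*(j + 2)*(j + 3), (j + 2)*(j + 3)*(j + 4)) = j^2 + 5*j + 6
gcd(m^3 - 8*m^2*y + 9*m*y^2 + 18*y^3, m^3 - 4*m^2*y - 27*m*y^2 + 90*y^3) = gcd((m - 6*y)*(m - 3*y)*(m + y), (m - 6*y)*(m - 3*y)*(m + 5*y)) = m^2 - 9*m*y + 18*y^2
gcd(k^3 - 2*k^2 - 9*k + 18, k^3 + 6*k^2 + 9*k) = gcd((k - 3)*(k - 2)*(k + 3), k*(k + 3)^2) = k + 3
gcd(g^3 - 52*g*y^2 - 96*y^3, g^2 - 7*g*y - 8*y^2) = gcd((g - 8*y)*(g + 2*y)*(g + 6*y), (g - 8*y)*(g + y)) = -g + 8*y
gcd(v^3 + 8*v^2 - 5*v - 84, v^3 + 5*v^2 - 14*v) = v + 7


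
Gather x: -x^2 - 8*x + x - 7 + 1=-x^2 - 7*x - 6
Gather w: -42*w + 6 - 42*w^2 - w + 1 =-42*w^2 - 43*w + 7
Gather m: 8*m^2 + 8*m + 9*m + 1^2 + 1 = 8*m^2 + 17*m + 2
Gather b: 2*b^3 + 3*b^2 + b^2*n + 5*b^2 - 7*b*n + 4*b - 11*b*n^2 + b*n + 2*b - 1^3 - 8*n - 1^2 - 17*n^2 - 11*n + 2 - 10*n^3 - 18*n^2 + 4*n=2*b^3 + b^2*(n + 8) + b*(-11*n^2 - 6*n + 6) - 10*n^3 - 35*n^2 - 15*n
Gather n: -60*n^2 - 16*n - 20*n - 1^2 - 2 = -60*n^2 - 36*n - 3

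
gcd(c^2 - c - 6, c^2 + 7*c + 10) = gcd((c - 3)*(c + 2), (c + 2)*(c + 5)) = c + 2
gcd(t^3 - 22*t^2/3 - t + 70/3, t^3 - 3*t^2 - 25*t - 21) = t - 7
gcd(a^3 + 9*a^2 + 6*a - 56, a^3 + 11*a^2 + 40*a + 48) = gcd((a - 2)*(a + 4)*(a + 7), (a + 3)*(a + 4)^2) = a + 4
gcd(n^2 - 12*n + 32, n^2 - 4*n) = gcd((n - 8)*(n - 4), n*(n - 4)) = n - 4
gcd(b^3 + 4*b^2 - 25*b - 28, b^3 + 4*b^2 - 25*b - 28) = b^3 + 4*b^2 - 25*b - 28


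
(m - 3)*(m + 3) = m^2 - 9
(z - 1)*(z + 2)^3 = z^4 + 5*z^3 + 6*z^2 - 4*z - 8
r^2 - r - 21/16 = (r - 7/4)*(r + 3/4)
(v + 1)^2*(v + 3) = v^3 + 5*v^2 + 7*v + 3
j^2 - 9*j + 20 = (j - 5)*(j - 4)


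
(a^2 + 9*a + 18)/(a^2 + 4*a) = (a^2 + 9*a + 18)/(a*(a + 4))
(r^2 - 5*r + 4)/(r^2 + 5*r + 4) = (r^2 - 5*r + 4)/(r^2 + 5*r + 4)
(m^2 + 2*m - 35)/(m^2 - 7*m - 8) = (-m^2 - 2*m + 35)/(-m^2 + 7*m + 8)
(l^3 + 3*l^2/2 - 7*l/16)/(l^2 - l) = (16*l^2 + 24*l - 7)/(16*(l - 1))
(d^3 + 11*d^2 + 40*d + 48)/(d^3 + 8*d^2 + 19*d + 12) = (d + 4)/(d + 1)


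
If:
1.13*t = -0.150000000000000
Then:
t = -0.13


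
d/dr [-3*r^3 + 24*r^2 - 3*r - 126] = -9*r^2 + 48*r - 3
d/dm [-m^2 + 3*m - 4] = 3 - 2*m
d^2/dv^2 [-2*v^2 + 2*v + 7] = -4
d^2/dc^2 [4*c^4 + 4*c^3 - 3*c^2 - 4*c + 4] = 48*c^2 + 24*c - 6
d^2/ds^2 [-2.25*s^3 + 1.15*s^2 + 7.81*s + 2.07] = 2.3 - 13.5*s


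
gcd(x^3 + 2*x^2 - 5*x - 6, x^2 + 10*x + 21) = x + 3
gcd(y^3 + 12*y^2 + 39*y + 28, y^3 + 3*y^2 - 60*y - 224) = y^2 + 11*y + 28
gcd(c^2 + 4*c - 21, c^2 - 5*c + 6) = c - 3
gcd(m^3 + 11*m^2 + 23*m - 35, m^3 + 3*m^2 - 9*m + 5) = m^2 + 4*m - 5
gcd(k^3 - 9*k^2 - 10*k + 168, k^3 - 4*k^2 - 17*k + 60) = k + 4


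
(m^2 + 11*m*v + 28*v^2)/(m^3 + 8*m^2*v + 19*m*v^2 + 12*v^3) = (m + 7*v)/(m^2 + 4*m*v + 3*v^2)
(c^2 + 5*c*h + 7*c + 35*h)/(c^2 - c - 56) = (c + 5*h)/(c - 8)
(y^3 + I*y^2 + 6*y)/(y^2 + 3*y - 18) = y*(y^2 + I*y + 6)/(y^2 + 3*y - 18)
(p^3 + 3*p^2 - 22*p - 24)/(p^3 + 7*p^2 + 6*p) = (p - 4)/p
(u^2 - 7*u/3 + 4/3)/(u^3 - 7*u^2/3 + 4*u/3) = 1/u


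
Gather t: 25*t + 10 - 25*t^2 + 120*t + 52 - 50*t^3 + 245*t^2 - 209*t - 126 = -50*t^3 + 220*t^2 - 64*t - 64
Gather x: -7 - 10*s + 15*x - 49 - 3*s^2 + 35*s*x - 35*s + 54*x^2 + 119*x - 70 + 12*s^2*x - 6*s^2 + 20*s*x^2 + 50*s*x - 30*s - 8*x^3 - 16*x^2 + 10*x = -9*s^2 - 75*s - 8*x^3 + x^2*(20*s + 38) + x*(12*s^2 + 85*s + 144) - 126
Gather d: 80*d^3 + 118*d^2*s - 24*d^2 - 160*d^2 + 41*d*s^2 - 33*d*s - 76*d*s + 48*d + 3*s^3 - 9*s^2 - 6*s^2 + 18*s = 80*d^3 + d^2*(118*s - 184) + d*(41*s^2 - 109*s + 48) + 3*s^3 - 15*s^2 + 18*s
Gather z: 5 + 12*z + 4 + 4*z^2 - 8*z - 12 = 4*z^2 + 4*z - 3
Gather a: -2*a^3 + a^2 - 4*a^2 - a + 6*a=-2*a^3 - 3*a^2 + 5*a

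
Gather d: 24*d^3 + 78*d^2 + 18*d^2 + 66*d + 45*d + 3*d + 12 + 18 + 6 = 24*d^3 + 96*d^2 + 114*d + 36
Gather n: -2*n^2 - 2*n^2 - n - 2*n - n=-4*n^2 - 4*n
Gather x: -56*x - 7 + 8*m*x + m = m + x*(8*m - 56) - 7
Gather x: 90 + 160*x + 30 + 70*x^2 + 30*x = 70*x^2 + 190*x + 120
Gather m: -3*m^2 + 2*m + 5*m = -3*m^2 + 7*m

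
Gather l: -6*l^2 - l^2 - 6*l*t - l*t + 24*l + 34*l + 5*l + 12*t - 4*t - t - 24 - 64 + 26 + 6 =-7*l^2 + l*(63 - 7*t) + 7*t - 56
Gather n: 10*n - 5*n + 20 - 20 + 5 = 5*n + 5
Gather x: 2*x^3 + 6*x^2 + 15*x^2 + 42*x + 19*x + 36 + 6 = 2*x^3 + 21*x^2 + 61*x + 42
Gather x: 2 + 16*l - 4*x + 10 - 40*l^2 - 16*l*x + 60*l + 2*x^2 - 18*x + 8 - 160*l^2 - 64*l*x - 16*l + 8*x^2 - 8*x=-200*l^2 + 60*l + 10*x^2 + x*(-80*l - 30) + 20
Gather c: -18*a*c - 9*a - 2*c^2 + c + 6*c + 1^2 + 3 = -9*a - 2*c^2 + c*(7 - 18*a) + 4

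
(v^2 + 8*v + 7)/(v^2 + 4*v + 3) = (v + 7)/(v + 3)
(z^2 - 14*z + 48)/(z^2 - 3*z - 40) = (z - 6)/(z + 5)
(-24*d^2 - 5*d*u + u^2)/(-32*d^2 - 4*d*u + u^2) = (3*d + u)/(4*d + u)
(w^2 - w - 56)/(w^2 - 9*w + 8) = (w + 7)/(w - 1)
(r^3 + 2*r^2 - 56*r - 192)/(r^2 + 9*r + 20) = (r^2 - 2*r - 48)/(r + 5)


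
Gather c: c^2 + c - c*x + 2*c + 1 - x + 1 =c^2 + c*(3 - x) - x + 2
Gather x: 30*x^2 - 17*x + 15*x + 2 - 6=30*x^2 - 2*x - 4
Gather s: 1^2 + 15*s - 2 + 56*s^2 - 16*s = 56*s^2 - s - 1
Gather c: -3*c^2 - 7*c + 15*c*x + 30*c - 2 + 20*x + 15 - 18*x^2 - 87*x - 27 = -3*c^2 + c*(15*x + 23) - 18*x^2 - 67*x - 14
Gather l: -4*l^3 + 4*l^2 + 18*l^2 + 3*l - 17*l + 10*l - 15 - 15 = -4*l^3 + 22*l^2 - 4*l - 30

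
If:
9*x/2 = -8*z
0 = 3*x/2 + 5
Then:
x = -10/3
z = 15/8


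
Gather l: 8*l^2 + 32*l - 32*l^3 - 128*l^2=-32*l^3 - 120*l^2 + 32*l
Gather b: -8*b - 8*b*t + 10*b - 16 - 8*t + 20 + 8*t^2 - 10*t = b*(2 - 8*t) + 8*t^2 - 18*t + 4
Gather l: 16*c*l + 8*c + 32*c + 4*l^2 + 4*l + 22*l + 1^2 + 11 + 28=40*c + 4*l^2 + l*(16*c + 26) + 40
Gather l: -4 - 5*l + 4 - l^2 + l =-l^2 - 4*l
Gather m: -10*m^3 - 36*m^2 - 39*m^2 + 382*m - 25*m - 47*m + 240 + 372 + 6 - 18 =-10*m^3 - 75*m^2 + 310*m + 600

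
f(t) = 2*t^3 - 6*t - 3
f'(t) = 6*t^2 - 6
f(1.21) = -6.72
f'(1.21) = 2.78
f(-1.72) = -2.86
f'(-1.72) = 11.75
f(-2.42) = -16.82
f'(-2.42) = 29.14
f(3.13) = 39.55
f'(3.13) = 52.78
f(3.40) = 55.21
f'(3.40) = 63.36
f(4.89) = 201.52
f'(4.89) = 137.47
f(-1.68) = -2.40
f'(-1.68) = 10.93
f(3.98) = 99.21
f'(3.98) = 89.04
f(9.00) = 1401.00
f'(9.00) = 480.00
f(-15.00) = -6663.00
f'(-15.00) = 1344.00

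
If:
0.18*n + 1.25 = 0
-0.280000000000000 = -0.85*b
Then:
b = 0.33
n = -6.94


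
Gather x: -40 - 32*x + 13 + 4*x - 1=-28*x - 28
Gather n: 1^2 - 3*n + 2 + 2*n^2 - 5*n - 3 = 2*n^2 - 8*n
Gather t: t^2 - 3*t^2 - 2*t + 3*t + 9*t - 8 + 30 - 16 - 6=-2*t^2 + 10*t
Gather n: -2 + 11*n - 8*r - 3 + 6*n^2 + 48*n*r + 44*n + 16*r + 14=6*n^2 + n*(48*r + 55) + 8*r + 9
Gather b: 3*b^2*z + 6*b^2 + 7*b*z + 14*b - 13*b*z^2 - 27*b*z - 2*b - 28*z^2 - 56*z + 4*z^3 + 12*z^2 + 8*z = b^2*(3*z + 6) + b*(-13*z^2 - 20*z + 12) + 4*z^3 - 16*z^2 - 48*z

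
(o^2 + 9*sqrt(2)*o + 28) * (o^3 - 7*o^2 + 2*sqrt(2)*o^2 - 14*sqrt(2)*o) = o^5 - 7*o^4 + 11*sqrt(2)*o^4 - 77*sqrt(2)*o^3 + 64*o^3 - 448*o^2 + 56*sqrt(2)*o^2 - 392*sqrt(2)*o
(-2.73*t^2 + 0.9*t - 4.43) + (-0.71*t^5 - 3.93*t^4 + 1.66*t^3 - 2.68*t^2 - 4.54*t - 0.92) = -0.71*t^5 - 3.93*t^4 + 1.66*t^3 - 5.41*t^2 - 3.64*t - 5.35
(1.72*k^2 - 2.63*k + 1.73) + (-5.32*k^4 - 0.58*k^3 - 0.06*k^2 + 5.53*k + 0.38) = -5.32*k^4 - 0.58*k^3 + 1.66*k^2 + 2.9*k + 2.11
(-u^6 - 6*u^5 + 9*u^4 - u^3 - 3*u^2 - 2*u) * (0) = 0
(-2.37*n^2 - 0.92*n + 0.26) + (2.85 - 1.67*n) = -2.37*n^2 - 2.59*n + 3.11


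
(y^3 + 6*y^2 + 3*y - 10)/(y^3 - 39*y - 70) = (y - 1)/(y - 7)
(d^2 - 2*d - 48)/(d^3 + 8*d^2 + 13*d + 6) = (d - 8)/(d^2 + 2*d + 1)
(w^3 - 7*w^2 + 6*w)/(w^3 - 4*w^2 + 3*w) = (w - 6)/(w - 3)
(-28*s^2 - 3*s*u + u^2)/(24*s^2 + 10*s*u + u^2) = (-7*s + u)/(6*s + u)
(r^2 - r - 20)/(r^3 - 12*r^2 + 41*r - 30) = (r + 4)/(r^2 - 7*r + 6)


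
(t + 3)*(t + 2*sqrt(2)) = t^2 + 2*sqrt(2)*t + 3*t + 6*sqrt(2)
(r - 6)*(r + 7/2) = r^2 - 5*r/2 - 21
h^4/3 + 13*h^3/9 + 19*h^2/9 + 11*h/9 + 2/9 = (h/3 + 1/3)*(h + 1/3)*(h + 1)*(h + 2)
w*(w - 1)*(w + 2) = w^3 + w^2 - 2*w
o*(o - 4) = o^2 - 4*o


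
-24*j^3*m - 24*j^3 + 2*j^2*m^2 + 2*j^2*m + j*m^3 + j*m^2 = (-4*j + m)*(6*j + m)*(j*m + j)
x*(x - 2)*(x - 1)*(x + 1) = x^4 - 2*x^3 - x^2 + 2*x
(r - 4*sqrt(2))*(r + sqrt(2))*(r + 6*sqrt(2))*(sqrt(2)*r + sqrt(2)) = sqrt(2)*r^4 + sqrt(2)*r^3 + 6*r^3 - 44*sqrt(2)*r^2 + 6*r^2 - 96*r - 44*sqrt(2)*r - 96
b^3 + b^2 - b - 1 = (b - 1)*(b + 1)^2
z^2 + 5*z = z*(z + 5)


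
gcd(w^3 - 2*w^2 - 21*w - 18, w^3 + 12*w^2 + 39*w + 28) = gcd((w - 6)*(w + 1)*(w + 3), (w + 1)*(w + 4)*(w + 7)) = w + 1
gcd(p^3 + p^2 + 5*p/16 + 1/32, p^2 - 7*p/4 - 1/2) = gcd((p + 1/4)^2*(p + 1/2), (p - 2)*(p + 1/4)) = p + 1/4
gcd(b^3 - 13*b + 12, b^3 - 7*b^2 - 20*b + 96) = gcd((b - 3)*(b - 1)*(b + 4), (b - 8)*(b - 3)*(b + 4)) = b^2 + b - 12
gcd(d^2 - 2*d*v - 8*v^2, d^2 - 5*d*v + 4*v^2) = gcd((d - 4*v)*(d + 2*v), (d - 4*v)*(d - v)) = -d + 4*v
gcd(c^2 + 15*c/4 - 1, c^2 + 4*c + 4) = 1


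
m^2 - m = m*(m - 1)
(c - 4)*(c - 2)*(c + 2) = c^3 - 4*c^2 - 4*c + 16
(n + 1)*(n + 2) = n^2 + 3*n + 2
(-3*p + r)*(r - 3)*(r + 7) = -3*p*r^2 - 12*p*r + 63*p + r^3 + 4*r^2 - 21*r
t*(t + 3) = t^2 + 3*t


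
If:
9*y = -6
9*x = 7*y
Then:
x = -14/27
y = -2/3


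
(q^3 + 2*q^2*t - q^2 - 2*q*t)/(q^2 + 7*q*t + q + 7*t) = q*(q^2 + 2*q*t - q - 2*t)/(q^2 + 7*q*t + q + 7*t)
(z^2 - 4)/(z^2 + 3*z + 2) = (z - 2)/(z + 1)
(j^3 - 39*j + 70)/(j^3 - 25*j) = (j^2 + 5*j - 14)/(j*(j + 5))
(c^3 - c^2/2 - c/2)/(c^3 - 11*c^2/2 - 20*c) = (-2*c^2 + c + 1)/(-2*c^2 + 11*c + 40)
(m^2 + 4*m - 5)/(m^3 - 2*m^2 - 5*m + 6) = (m + 5)/(m^2 - m - 6)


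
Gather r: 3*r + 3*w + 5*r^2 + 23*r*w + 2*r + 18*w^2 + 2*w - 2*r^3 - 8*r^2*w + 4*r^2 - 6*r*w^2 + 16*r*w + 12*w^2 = -2*r^3 + r^2*(9 - 8*w) + r*(-6*w^2 + 39*w + 5) + 30*w^2 + 5*w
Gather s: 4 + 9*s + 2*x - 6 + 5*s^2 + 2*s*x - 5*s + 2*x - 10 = 5*s^2 + s*(2*x + 4) + 4*x - 12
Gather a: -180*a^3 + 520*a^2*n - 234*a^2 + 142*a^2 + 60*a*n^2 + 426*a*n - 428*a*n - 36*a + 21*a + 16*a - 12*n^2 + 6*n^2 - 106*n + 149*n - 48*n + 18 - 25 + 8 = -180*a^3 + a^2*(520*n - 92) + a*(60*n^2 - 2*n + 1) - 6*n^2 - 5*n + 1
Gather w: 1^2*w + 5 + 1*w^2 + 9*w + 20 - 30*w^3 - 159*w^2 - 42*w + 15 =-30*w^3 - 158*w^2 - 32*w + 40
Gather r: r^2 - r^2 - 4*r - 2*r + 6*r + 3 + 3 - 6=0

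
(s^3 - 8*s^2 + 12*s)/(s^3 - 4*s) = (s - 6)/(s + 2)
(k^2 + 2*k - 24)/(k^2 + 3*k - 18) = (k - 4)/(k - 3)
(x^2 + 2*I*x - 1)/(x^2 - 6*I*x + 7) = (x + I)/(x - 7*I)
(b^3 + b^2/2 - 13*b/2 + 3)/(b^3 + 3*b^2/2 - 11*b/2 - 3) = (2*b - 1)/(2*b + 1)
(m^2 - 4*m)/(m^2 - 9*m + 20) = m/(m - 5)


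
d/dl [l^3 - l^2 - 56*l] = 3*l^2 - 2*l - 56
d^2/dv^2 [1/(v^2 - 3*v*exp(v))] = (v*(v - 3*exp(v))*(3*v*exp(v) + 6*exp(v) - 2) + 2*(3*v*exp(v) - 2*v + 3*exp(v))^2)/(v^3*(v - 3*exp(v))^3)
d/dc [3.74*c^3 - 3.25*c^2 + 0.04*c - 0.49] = 11.22*c^2 - 6.5*c + 0.04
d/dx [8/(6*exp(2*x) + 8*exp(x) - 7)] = (-96*exp(x) - 64)*exp(x)/(6*exp(2*x) + 8*exp(x) - 7)^2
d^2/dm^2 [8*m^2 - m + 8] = 16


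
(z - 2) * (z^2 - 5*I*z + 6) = z^3 - 2*z^2 - 5*I*z^2 + 6*z + 10*I*z - 12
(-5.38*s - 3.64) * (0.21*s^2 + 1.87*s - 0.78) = -1.1298*s^3 - 10.825*s^2 - 2.6104*s + 2.8392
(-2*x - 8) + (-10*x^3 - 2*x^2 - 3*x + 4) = -10*x^3 - 2*x^2 - 5*x - 4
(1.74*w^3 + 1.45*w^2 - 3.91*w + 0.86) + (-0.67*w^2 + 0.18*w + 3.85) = 1.74*w^3 + 0.78*w^2 - 3.73*w + 4.71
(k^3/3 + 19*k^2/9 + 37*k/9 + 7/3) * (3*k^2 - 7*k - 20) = k^5 + 4*k^4 - 82*k^3/9 - 64*k^2 - 887*k/9 - 140/3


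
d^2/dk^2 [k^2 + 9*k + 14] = 2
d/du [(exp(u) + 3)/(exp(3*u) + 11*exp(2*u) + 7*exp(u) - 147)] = 2*(-exp(2*u) - 3*exp(u) - 12)*exp(u)/(exp(5*u) + 15*exp(4*u) + 30*exp(3*u) - 350*exp(2*u) - 735*exp(u) + 3087)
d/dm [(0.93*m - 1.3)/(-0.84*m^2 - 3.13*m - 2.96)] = (0.7812*m^2 - 2.184*m - 6.8218)/(0.7056*m^4 + 5.2584*m^3 + 14.7697*m^2 + 18.5296*m + 8.7616)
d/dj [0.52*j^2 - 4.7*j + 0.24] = 1.04*j - 4.7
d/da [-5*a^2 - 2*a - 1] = -10*a - 2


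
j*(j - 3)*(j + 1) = j^3 - 2*j^2 - 3*j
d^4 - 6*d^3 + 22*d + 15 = (d - 5)*(d - 3)*(d + 1)^2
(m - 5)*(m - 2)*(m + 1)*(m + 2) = m^4 - 4*m^3 - 9*m^2 + 16*m + 20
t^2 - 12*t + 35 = (t - 7)*(t - 5)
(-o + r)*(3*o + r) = -3*o^2 + 2*o*r + r^2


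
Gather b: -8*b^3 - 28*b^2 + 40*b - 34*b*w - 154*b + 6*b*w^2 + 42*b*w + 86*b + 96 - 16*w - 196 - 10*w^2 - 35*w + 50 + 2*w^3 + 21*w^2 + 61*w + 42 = -8*b^3 - 28*b^2 + b*(6*w^2 + 8*w - 28) + 2*w^3 + 11*w^2 + 10*w - 8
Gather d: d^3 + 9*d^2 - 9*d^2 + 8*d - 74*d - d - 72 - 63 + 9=d^3 - 67*d - 126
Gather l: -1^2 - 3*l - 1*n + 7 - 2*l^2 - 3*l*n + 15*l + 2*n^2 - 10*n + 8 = -2*l^2 + l*(12 - 3*n) + 2*n^2 - 11*n + 14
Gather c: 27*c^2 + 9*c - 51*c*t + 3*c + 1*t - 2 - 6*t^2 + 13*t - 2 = 27*c^2 + c*(12 - 51*t) - 6*t^2 + 14*t - 4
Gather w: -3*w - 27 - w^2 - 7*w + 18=-w^2 - 10*w - 9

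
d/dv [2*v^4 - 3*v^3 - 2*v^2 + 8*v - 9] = 8*v^3 - 9*v^2 - 4*v + 8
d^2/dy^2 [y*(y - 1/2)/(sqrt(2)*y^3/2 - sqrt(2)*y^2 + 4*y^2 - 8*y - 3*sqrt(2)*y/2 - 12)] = 2*(2*y^6 - 3*y^5 + 24*y^4 + 36*sqrt(2)*y^4 + 77*y^3 + 168*sqrt(2)*y^3 - 216*sqrt(2)*y^2 + 576*y^2 - 288*y + 72*sqrt(2)*y + 36*sqrt(2) + 768)/(sqrt(2)*y^9 - 6*sqrt(2)*y^8 + 24*y^8 - 144*y^7 + 99*sqrt(2)*y^7 - 548*sqrt(2)*y^6 + 328*y^6 - 864*y^5 + 279*sqrt(2)*y^5 + 552*y^4 + 2634*sqrt(2)*y^4 - 891*sqrt(2)*y^3 + 5872*y^3 - 5184*sqrt(2)*y^2 - 2952*y^2 - 13824*y - 2592*sqrt(2)*y - 6912)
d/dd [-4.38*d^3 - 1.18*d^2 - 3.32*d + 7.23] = -13.14*d^2 - 2.36*d - 3.32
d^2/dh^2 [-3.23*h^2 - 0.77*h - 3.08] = -6.46000000000000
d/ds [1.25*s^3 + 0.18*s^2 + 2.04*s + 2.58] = 3.75*s^2 + 0.36*s + 2.04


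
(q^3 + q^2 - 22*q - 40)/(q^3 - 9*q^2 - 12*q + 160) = (q + 2)/(q - 8)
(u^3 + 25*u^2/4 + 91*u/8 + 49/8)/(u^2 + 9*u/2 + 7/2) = u + 7/4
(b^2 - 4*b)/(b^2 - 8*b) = (b - 4)/(b - 8)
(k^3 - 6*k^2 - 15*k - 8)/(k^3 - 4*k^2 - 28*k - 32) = (k^2 + 2*k + 1)/(k^2 + 4*k + 4)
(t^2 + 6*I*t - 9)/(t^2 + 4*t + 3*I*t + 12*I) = (t + 3*I)/(t + 4)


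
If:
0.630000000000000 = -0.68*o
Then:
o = -0.93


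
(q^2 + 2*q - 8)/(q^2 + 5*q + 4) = (q - 2)/(q + 1)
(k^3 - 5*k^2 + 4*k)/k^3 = 1 - 5/k + 4/k^2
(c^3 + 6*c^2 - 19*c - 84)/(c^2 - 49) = (c^2 - c - 12)/(c - 7)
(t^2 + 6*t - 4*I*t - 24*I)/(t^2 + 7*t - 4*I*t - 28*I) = (t + 6)/(t + 7)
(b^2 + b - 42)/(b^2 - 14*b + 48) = (b + 7)/(b - 8)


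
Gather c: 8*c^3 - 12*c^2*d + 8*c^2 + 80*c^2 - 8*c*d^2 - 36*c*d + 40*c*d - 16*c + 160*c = 8*c^3 + c^2*(88 - 12*d) + c*(-8*d^2 + 4*d + 144)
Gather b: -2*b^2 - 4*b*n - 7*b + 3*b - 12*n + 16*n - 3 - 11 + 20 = -2*b^2 + b*(-4*n - 4) + 4*n + 6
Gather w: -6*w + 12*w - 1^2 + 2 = 6*w + 1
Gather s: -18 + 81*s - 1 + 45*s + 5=126*s - 14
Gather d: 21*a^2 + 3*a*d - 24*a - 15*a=21*a^2 + 3*a*d - 39*a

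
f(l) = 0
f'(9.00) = 0.00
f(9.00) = 0.00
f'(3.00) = 0.00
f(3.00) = 0.00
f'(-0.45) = 0.00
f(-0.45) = 0.00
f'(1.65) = 0.00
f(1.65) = 0.00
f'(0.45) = 0.00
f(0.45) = 0.00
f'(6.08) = 0.00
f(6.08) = 0.00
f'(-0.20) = 0.00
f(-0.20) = 0.00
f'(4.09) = 0.00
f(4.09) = 0.00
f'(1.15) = 0.00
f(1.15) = 0.00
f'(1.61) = 0.00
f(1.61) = 0.00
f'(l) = 0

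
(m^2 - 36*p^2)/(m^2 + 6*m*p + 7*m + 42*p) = (m - 6*p)/(m + 7)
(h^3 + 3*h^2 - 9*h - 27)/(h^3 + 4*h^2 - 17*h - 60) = (h^2 - 9)/(h^2 + h - 20)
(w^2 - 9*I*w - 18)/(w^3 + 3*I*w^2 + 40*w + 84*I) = (w - 3*I)/(w^2 + 9*I*w - 14)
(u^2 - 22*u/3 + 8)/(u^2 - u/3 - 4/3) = (u - 6)/(u + 1)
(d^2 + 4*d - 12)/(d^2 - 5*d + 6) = (d + 6)/(d - 3)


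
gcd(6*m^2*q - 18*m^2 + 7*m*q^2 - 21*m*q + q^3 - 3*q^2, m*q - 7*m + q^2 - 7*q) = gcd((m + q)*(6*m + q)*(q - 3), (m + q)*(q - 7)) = m + q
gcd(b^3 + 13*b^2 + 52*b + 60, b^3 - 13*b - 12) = 1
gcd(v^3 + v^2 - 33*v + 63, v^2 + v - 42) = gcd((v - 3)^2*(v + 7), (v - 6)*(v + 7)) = v + 7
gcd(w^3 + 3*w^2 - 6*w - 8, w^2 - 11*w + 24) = 1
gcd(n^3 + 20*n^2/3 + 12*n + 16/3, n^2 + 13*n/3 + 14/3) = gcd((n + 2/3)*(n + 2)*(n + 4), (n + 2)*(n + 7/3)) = n + 2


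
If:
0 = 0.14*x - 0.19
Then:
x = 1.36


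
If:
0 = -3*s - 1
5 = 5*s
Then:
No Solution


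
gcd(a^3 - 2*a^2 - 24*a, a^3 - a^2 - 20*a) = a^2 + 4*a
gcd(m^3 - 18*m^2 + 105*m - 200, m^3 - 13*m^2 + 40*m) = m^2 - 13*m + 40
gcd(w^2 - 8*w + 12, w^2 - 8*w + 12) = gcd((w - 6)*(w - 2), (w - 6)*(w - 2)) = w^2 - 8*w + 12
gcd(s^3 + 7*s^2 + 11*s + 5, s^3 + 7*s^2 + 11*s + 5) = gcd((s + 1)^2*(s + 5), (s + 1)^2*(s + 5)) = s^3 + 7*s^2 + 11*s + 5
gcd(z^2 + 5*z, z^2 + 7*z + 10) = z + 5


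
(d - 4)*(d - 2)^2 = d^3 - 8*d^2 + 20*d - 16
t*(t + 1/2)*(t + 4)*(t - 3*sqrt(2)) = t^4 - 3*sqrt(2)*t^3 + 9*t^3/2 - 27*sqrt(2)*t^2/2 + 2*t^2 - 6*sqrt(2)*t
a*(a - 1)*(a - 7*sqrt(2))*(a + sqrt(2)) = a^4 - 6*sqrt(2)*a^3 - a^3 - 14*a^2 + 6*sqrt(2)*a^2 + 14*a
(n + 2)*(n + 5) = n^2 + 7*n + 10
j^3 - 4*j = j*(j - 2)*(j + 2)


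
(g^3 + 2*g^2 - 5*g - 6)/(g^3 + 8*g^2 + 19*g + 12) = (g - 2)/(g + 4)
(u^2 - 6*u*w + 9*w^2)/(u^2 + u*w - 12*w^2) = (u - 3*w)/(u + 4*w)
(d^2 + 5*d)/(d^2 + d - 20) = d/(d - 4)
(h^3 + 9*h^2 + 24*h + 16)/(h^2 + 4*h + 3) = (h^2 + 8*h + 16)/(h + 3)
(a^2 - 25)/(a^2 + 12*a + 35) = (a - 5)/(a + 7)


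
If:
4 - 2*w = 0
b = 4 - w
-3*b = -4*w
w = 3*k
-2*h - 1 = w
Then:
No Solution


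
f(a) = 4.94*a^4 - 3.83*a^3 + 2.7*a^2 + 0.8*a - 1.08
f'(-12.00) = -35863.84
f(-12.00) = 109432.20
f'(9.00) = 13523.75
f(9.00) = 29844.09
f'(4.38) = 1464.41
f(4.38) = 1550.52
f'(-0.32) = -2.75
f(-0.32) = -0.88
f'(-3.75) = -1223.06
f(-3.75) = 1212.77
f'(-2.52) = -401.99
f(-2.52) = 274.56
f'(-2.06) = -231.82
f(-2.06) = 131.17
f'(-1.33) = -73.19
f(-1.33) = 27.10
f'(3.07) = 480.83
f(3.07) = 354.82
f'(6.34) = 4608.83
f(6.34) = 7117.97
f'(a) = 19.76*a^3 - 11.49*a^2 + 5.4*a + 0.8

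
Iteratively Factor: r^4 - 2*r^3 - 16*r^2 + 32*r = (r)*(r^3 - 2*r^2 - 16*r + 32) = r*(r + 4)*(r^2 - 6*r + 8) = r*(r - 2)*(r + 4)*(r - 4)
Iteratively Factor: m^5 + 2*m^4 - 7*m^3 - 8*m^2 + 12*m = (m - 2)*(m^4 + 4*m^3 + m^2 - 6*m) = m*(m - 2)*(m^3 + 4*m^2 + m - 6) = m*(m - 2)*(m + 3)*(m^2 + m - 2) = m*(m - 2)*(m - 1)*(m + 3)*(m + 2)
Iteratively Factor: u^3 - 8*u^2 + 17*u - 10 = (u - 2)*(u^2 - 6*u + 5) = (u - 2)*(u - 1)*(u - 5)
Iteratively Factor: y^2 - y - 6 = (y - 3)*(y + 2)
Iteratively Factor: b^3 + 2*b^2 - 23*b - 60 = (b - 5)*(b^2 + 7*b + 12) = (b - 5)*(b + 4)*(b + 3)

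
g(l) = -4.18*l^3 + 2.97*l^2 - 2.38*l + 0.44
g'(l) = -12.54*l^2 + 5.94*l - 2.38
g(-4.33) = 405.77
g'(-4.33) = -263.21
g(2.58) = -57.72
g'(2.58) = -70.53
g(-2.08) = 55.86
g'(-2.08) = -68.99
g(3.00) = -92.83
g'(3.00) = -97.42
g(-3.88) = 298.54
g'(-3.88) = -214.21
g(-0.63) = 4.16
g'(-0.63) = -11.10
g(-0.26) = 1.33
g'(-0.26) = -4.77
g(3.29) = -124.10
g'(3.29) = -118.57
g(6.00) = -809.80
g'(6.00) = -418.18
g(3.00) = -92.83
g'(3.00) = -97.42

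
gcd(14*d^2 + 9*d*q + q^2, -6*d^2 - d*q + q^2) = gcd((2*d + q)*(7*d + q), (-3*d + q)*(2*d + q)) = 2*d + q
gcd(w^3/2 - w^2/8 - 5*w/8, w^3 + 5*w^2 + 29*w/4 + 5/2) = 1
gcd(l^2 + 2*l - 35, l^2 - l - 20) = l - 5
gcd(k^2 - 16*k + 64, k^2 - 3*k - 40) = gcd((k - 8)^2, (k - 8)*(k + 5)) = k - 8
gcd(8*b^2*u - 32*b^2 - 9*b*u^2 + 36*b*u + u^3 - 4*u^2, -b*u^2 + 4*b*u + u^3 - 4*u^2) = -b*u + 4*b + u^2 - 4*u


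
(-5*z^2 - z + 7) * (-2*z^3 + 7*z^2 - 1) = 10*z^5 - 33*z^4 - 21*z^3 + 54*z^2 + z - 7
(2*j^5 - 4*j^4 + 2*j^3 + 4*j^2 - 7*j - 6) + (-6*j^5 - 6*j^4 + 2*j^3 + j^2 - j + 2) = -4*j^5 - 10*j^4 + 4*j^3 + 5*j^2 - 8*j - 4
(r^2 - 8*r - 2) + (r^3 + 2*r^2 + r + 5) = r^3 + 3*r^2 - 7*r + 3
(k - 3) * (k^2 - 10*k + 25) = k^3 - 13*k^2 + 55*k - 75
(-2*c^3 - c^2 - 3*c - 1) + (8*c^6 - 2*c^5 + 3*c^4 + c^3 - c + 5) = 8*c^6 - 2*c^5 + 3*c^4 - c^3 - c^2 - 4*c + 4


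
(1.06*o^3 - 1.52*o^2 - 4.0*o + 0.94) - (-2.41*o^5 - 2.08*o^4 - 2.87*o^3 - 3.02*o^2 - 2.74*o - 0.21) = 2.41*o^5 + 2.08*o^4 + 3.93*o^3 + 1.5*o^2 - 1.26*o + 1.15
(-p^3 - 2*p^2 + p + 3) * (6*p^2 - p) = -6*p^5 - 11*p^4 + 8*p^3 + 17*p^2 - 3*p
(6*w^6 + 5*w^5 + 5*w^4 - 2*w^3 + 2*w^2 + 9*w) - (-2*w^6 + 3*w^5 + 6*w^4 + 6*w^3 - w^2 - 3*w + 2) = 8*w^6 + 2*w^5 - w^4 - 8*w^3 + 3*w^2 + 12*w - 2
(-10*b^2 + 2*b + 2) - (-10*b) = -10*b^2 + 12*b + 2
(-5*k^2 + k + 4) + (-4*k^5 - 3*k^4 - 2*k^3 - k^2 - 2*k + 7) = -4*k^5 - 3*k^4 - 2*k^3 - 6*k^2 - k + 11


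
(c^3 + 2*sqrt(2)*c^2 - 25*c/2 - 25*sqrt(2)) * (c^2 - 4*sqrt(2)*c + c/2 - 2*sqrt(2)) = c^5 - 2*sqrt(2)*c^4 + c^4/2 - 57*c^3/2 - sqrt(2)*c^3 - 57*c^2/4 + 25*sqrt(2)*c^2 + 25*sqrt(2)*c/2 + 200*c + 100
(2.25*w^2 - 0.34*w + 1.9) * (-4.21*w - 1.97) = -9.4725*w^3 - 3.0011*w^2 - 7.3292*w - 3.743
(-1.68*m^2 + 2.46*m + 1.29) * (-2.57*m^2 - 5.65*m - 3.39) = 4.3176*m^4 + 3.1698*m^3 - 11.5191*m^2 - 15.6279*m - 4.3731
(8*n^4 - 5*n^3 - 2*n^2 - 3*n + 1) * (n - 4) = 8*n^5 - 37*n^4 + 18*n^3 + 5*n^2 + 13*n - 4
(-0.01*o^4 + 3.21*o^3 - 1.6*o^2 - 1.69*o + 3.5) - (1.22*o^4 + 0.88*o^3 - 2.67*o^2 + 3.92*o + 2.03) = -1.23*o^4 + 2.33*o^3 + 1.07*o^2 - 5.61*o + 1.47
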